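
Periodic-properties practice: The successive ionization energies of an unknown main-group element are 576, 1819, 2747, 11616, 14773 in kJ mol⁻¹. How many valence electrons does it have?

3

Look for the largest jump between consecutive ionization energies: IE4/IE3 ≈ 4.2, far larger than any earlier ratio.
That jump marks the point where a core electron is being removed. So the atom has 3 valence electrons.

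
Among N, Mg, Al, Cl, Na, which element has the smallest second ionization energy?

Mg

The second ionization energy removes an electron from the +1 ion. For each element: N⁺ still has 4 valence electrons; Mg⁺ still has 1 valence electron; Al⁺ still has 2 valence electrons; Cl⁺ still has 6 valence electrons; Na⁺ is the bare [Ne] core.
Pulling an electron out of a noble-gas core costs far more than removing a remaining valence electron, so Na sits at the high end of IE_2.
Valence configurations: N⁺ [He]2s²2p², Mg⁺ [Ne]3s¹, Al⁺ [Ne]3s², Cl⁺ [Ne]3s²3p⁴.
Tabulated IE_2 (kJ/mol): N 2856, Mg 1451, Al 1817, Cl 2298, Na 4562.
So the second ionization energies run Mg < Al < Cl < N < Na.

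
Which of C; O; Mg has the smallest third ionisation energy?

The third ionization energy removes an electron from the +2 ion. For each element: C²⁺ still has 2 valence electrons; O²⁺ still has 4 valence electrons; Mg²⁺ is the bare [Ne] core.
Core electrons are held far more tightly than valence electrons, so Mg tops the IE_3 order.
Valence configurations: C²⁺ [He]2s², O²⁺ [He]2s²2p².
The numbers (kJ/mol): C 4620, O 5300, Mg 7733.
So the third ionization energies run C < O < Mg.

C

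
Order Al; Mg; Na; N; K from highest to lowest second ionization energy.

Na, K, N, Al, Mg

IE_2 is the cost of taking one more electron from the +1 cation: Al⁺ still has 2 valence electrons; Mg⁺ still has 1 valence electron; Na⁺ is the bare [Ne] core; N⁺ still has 4 valence electrons; K⁺ is the bare [Ar] core.
Pulling an electron out of a noble-gas core costs far more than removing a remaining valence electron, so K and Na sit at the high end of IE_2.
Valence configurations: Al⁺ [Ne]3s², Mg⁺ [Ne]3s¹, N⁺ [He]2s²2p².
Approximate IE_2 values (kJ/mol): Al 1817, Mg 1451, Na 4562, N 2856, K 3052.
Hence IE_2: Mg < Al < N < K < Na.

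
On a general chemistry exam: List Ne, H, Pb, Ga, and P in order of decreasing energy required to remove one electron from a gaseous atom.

H is in period 1, group 1; Ne is in period 2, group 18; P is in period 3, group 15; Ga is in period 4, group 13; Pb is in period 6, group 14.
Removing the outermost electron gets harder across a period and easier down a group.
Neither a single period nor a single group — weigh both effects.
Pb > Ga: period and group pull opposite ways; the across-period shift dominates (716 vs 579 kJ/mol).
P > Pb: relative to Pb, both the across-period and down-group shifts push P's first ionization energy up.
H > P: period and group pull opposite ways; the down-group shift dominates (1312 vs 1012 kJ/mol).
Ne > H: the two effects oppose for this pair; the across-period effect wins (2081 vs 1312 kJ/mol).
Approximate values (kJ/mol): H 1312, Ne 2081, P 1012, Ga 579, Pb 716.
So from highest to lowest: Ne > H > P > Pb > Ga.

Ne > H > P > Pb > Ga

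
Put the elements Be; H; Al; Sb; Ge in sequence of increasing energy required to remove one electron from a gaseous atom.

Al < Ge < Sb < Be < H

H is in period 1, group 1; Be is in period 2, group 2; Al is in period 3, group 13; Ge is in period 4, group 14; Sb is in period 5, group 15.
Removing the outermost electron gets harder across a period and easier down a group.
A diagonal step moves right (one effect) and down (the opposite effect) at once.
Ge > Al: period and group pull opposite ways; the across-period shift dominates (762 vs 578 kJ/mol).
Sb > Ge: period and group pull opposite ways; the across-period shift dominates (831 vs 762 kJ/mol).
Be > Sb: period and group pull opposite ways; the down-group shift dominates (900 vs 831 kJ/mol).
H > Be: the two effects oppose for this pair; the down-group effect wins (1312 vs 900 kJ/mol).
Tabulated first ionization energy (kJ/mol): H 1312, Be 900, Al 578, Ge 762, Sb 831.
So from lowest to highest: Al < Ge < Sb < Be < H.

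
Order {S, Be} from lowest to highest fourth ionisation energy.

Consider each +3 ion: S³⁺ still has 3 valence electrons; Be³⁺ is already 1 electron into the core.
Core electrons are held far more tightly than valence electrons, so Be tops the IE_4 order.
Approximate IE_4 values (kJ/mol): S 4556, Be 21007.
Overall IE_4 order: S < Be.

S, Be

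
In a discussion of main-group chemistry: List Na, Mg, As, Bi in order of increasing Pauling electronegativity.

EN rises left→right (higher Z_eff, smaller atoms) and falls top→bottom (larger, more shielded atoms).
Here both period and group differ, so the two effects have to be weighed against each other.
Mg > Na: both are in period 3; the period trend gives Mg the larger value.
Bi > Mg: the two effects oppose for this pair; the across-period effect wins (2.02 vs 1.31).
As > Bi: As sits above Bi in group 15, so the down-group effect alone puts As higher.
Tabulated electronegativity (Pauling): Na 0.93, Mg 1.31, As 2.18, Bi 2.02.
So from lowest to highest: Na < Mg < Bi < As.

Na, Mg, Bi, As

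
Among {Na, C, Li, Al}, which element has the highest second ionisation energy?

Li

IE_2 is the cost of taking one more electron from the +1 cation: Na⁺ is the bare [Ne] core; C⁺ still has 3 valence electrons; Li⁺ is the bare [He] core; Al⁺ still has 2 valence electrons.
Pulling an electron out of a noble-gas core costs far more than removing a remaining valence electron, so Na and Li sit at the high end of IE_2.
Valence configurations: C⁺ [He]2s²2p¹, Al⁺ [Ne]3s².
Approximate IE_2 values (kJ/mol): Na 4562, C 2353, Li 7298, Al 1817.
Hence IE_2: Al < C < Na < Li.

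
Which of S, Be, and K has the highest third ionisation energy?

Be

Consider each +2 ion: S²⁺ still has 4 valence electrons; Be²⁺ is the bare [He] core; K²⁺ is already 1 electron into the core.
Breaking into a closed-shell core is much more expensive than removing a leftover valence electron — K and Be have the largest IE_3 here.
Tabulated IE_3 (kJ/mol): S 3357, Be 14849, K 4420.
Hence IE_3: S < K < Be.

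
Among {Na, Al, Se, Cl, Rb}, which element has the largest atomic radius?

Rb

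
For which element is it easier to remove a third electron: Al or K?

The third ionization energy removes an electron from the +2 ion. For each element: Al²⁺ still has 1 valence electron; K²⁺ is already 1 electron into the core.
Core electrons are held far more tightly than valence electrons, so K tops the IE_3 order.
Tabulated IE_3 (kJ/mol): Al 2745, K 4420.
So the third ionization energies run Al < K.

Al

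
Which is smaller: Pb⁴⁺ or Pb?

Forming Pb⁴⁺ removes 4 electrons from Pb. Fewer electrons for the same nuclear charge means less shielding and a higher Z_eff on the remaining electrons.
A cation is smaller than its parent atom: Pb⁴⁺ < Pb.

Pb⁴⁺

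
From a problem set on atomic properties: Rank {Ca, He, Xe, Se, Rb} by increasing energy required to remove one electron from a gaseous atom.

Rb, Ca, Se, Xe, He

He is in period 1, group 18; Ca is in period 4, group 2; Se is in period 4, group 16; Rb is in period 5, group 1; Xe is in period 5, group 18.
Removing the outermost electron gets harder across a period and easier down a group.
Neither a single period nor a single group — weigh both effects.
Ca > Rb: both effects reinforce here, so Ca is clearly the higher of the two.
Se > Ca: both are in period 4; the period trend gives Se the larger value.
Xe > Se: period and group pull opposite ways; the across-period shift dominates (1170 vs 941 kJ/mol).
He > Xe: He sits above Xe in group 18, so the down-group effect alone puts He higher.
Approximate values (kJ/mol): He 2372, Ca 590, Se 941, Rb 403, Xe 1170.
So from lowest to highest: Rb < Ca < Se < Xe < He.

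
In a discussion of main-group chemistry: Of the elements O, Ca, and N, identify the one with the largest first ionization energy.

N is in period 2, group 15; O is in period 2, group 16; Ca is in period 4, group 2.
IE₁ increases left→right with effective nuclear charge and decreases top→bottom as the valence shell moves farther out.
These span different periods and groups, so the two trends combine.
O > Ca: both effects reinforce here, so O is clearly the higher of the two.
N > O: this pair runs against the simple trend — see the exception note.
Note the exception: N has a higher first ionization energy than O, contrary to the simple trend — pairing an electron in O's 2p⁴ costs repulsion energy, so O ionizes more easily than half-filled N (2p³).
Tabulated first ionization energy (kJ/mol): N 1402, O 1314, Ca 590.
The largest first ionization energy among these belongs to N.

N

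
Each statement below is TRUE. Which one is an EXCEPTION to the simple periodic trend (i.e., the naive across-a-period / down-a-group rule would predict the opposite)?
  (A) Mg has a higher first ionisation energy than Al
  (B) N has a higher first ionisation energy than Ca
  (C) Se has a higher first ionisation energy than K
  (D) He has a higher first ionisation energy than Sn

The general trend: first ionisation energy increases across a period and decreases down a group.
(A) Mg (period 3, group 2) vs Al (period 3, group 13): the stated order contradicts the simple trend.
(B) N (period 2, group 15) vs Ca (period 4, group 2): the stated order agrees with the simple trend.
(C) Se (period 4, group 16) vs K (period 4, group 1): the stated order agrees with the simple trend.
(D) He (period 1, group 18) vs Sn (period 5, group 14): the stated order agrees with the simple trend.
The exception is (A): Al's single 3p electron is easier to remove than one from Mg's filled 3s².

(A)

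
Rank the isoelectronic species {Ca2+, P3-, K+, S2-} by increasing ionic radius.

All of these have 18 electrons, so size is governed by nuclear charge alone: the more protons, the stronger the pull on the same electron cloud, and the smaller the ion.
Nuclear charges: Ca2+ (Z=20), K+ (Z=19), S2- (Z=16), P3- (Z=15).
Smallest to largest: Ca2+ < K+ < S2- < P3-.

Ca2+, K+, S2-, P3-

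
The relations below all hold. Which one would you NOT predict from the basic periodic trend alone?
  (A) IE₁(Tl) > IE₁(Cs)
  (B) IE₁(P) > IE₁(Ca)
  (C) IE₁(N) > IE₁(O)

(C)

The general trend: first ionisation energy increases across a period and decreases down a group.
(A) Tl (period 6, group 13) vs Cs (period 6, group 1): the stated order agrees with the simple trend.
(B) P (period 3, group 15) vs Ca (period 4, group 2): the stated order agrees with the simple trend.
(C) N (period 2, group 15) vs O (period 2, group 16): the stated order contradicts the simple trend.
The exception is (C): pairing an electron in O's 2p⁴ costs repulsion energy, so O ionizes more easily than half-filled N (2p³).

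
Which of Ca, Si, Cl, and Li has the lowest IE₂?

Ca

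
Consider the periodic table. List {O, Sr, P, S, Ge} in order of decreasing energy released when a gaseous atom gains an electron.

O is in period 2, group 16; P is in period 3, group 15; S is in period 3, group 16; Ge is in period 4, group 14; Sr is in period 5, group 2.
Adding an electron releases more energy for atoms nearer the top right (short of the noble gases).
These span different periods and groups, so the two trends combine.
P > Sr: relative to Sr, both the across-period and down-group shifts push P's electron affinity up.
Ge > P: this pair runs against the simple trend — see the exception note.
O > Ge: both effects reinforce here, so O is clearly the higher of the two.
S > O: this pair runs against the simple trend — see the exception note.
Note the exception: Ge has a higher electron affinity than P, contrary to the simple trend — adding an electron to P's half-filled np³ subshell costs electron-pairing energy.
Note the exception: S has a higher electron affinity than O, contrary to the simple trend — the compact 2p subshell of O repels the added electron more than S's larger 3p does.
Approximate values (kJ/mol): O 141, P 72, S 200, Ge 119, Sr 5.
So from highest to lowest: S > O > Ge > P > Sr.

S > O > Ge > P > Sr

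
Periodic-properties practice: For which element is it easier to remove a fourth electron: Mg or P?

P

The fourth ionization energy removes an electron from the +3 ion. For each element: Mg³⁺ is already 1 electron into the core; P³⁺ still has 2 valence electrons.
Core electrons are held far more tightly than valence electrons, so Mg tops the IE_4 order.
The numbers (kJ/mol): Mg 10543, P 4964.
Hence IE_4: P < Mg.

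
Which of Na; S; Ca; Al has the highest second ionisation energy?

Na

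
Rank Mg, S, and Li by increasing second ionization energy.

After 1 electron has been removed, what remains? Mg⁺ still has 1 valence electron; S⁺ still has 5 valence electrons; Li⁺ is the bare [He] core.
Breaking into a closed-shell core is much more expensive than removing a leftover valence electron — Li has the largest IE_2 here.
Valence configurations: Mg⁺ [Ne]3s¹, S⁺ [Ne]3s²3p³.
Tabulated IE_2 (kJ/mol): Mg 1451, S 2252, Li 7298.
Putting it together, IE_2: Mg < S < Li.

Mg, S, Li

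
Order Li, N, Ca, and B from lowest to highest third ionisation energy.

B < N < Ca < Li

IE_3 is the cost of taking one more electron from the +2 cation: Li²⁺ is already 1 electron into the core; N²⁺ still has 3 valence electrons; Ca²⁺ is the bare [Ar] core; B²⁺ still has 1 valence electron.
Breaking into a closed-shell core is much more expensive than removing a leftover valence electron — Ca and Li have the largest IE_3 here.
Valence configurations: N²⁺ [He]2s²2p¹, B²⁺ [He]2s¹.
The numbers (kJ/mol): Li 11815, N 4578, Ca 4912, B 3660.
Overall IE_3 order: B < N < Ca < Li.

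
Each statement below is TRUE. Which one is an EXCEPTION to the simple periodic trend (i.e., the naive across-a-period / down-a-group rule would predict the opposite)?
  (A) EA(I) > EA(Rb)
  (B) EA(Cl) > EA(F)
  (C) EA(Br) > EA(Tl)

(B)

The general trend: electron affinity increases across a period and decreases down a group.
(A) I (period 5, group 17) vs Rb (period 5, group 1): the stated order agrees with the simple trend.
(B) Cl (period 3, group 17) vs F (period 2, group 17): the stated order contradicts the simple trend.
(C) Br (period 4, group 17) vs Tl (period 6, group 13): the stated order agrees with the simple trend.
The exception is (B): F's small 2p subshell makes the incoming electron feel strong e⁻–e⁻ repulsion, so Cl actually releases more energy on gaining an electron.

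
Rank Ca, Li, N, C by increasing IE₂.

Ca < C < N < Li

The second ionization energy removes an electron from the +1 ion. For each element: Ca⁺ still has 1 valence electron; Li⁺ is the bare [He] core; N⁺ still has 4 valence electrons; C⁺ still has 3 valence electrons.
Pulling an electron out of a noble-gas core costs far more than removing a remaining valence electron, so Li sits at the high end of IE_2.
Valence configurations: Ca⁺ [Ar]4s¹, N⁺ [He]2s²2p², C⁺ [He]2s²2p¹.
Tabulated IE_2 (kJ/mol): Ca 1145, Li 7298, N 2856, C 2353.
Overall IE_2 order: Ca < C < N < Li.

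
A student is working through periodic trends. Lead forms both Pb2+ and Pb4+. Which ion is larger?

Pb2+

Both ions have Z = 82 protons, but Pb4+ has lost more electrons, so its remaining electrons feel a larger effective nuclear charge per electron and are pulled in more tightly.
Higher positive charge → smaller ion, so Pb2+ > Pb4+.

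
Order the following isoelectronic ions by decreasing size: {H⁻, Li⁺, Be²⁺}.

H⁻, Li⁺, Be²⁺

All of these have 2 electrons, so size is governed by nuclear charge alone: the more protons, the stronger the pull on the same electron cloud, and the smaller the ion.
Nuclear charges: Be²⁺ (Z=4), Li⁺ (Z=3), H⁻ (Z=1).
Largest to smallest: H⁻ > Li⁺ > Be²⁺.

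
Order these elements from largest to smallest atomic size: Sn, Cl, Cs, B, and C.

B is in period 2, group 13; C is in period 2, group 14; Cl is in period 3, group 17; Sn is in period 5, group 14; Cs is in period 6, group 1.
Across a period the added protons contract the valence shell; down a group each new principal shell makes the atom larger.
Here both period and group differ, so the two effects have to be weighed against each other.
B > C: both are in period 2; the period trend gives B the larger value.
Cl > B: period and group pull opposite ways; the down-group shift dominates (99 vs 85 pm).
Sn > Cl: relative to Cl, both the across-period and down-group shifts push Sn's atomic radius up.
Cs > Sn: both effects reinforce here, so Cs is clearly the larger of the two.
For reference (pm): B 85, C 75, Cl 99, Sn 140, Cs 232.
So from largest to smallest: Cs > Sn > Cl > B > C.

Cs > Sn > Cl > B > C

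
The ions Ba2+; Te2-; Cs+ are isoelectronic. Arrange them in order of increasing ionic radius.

All of these have 54 electrons, so size is governed by nuclear charge alone: the more protons, the stronger the pull on the same electron cloud, and the smaller the ion.
Nuclear charges: Ba2+ (Z=56), Cs+ (Z=55), Te2- (Z=52).
Smallest to largest: Ba2+ < Cs+ < Te2-.

Ba2+, Cs+, Te2-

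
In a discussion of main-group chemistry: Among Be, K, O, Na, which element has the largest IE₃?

The third ionization energy removes an electron from the +2 ion. For each element: Be²⁺ is the bare [He] core; K²⁺ is already 1 electron into the core; O²⁺ still has 4 valence electrons; Na²⁺ is already 1 electron into the core.
Usually core removal costs more than valence removal, but here the competition is close: a tightly held n=2 valence electron can cost more to remove than an n=3 core electron, so the actual values have to decide it.
Tabulated IE_3 (kJ/mol): Be 14849, K 4420, O 5300, Na 6910.
Putting it together, IE_3: K < O < Na < Be.

Be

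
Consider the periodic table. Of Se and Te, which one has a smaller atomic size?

Se is in period 4, group 16; Te is in period 5, group 16.
Radius decreases left→right (rising Z_eff, same n) and increases top→bottom (higher n).
All are in group 16, so atomic radius increases down the group.
So Se has the smaller atomic size (Se < Te).

Se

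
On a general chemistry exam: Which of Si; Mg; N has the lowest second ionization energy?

Mg

Consider each +1 ion: Si⁺ still has 3 valence electrons; Mg⁺ still has 1 valence electron; N⁺ still has 4 valence electrons.
All are still removing valence electrons, so compare the +1 ions as you would atoms: IE_2 generally rises across a period (higher Z_eff) and falls down a group (larger shell), subject to the usual subshell exceptions.
Valence configurations: Si⁺ [Ne]3s²3p¹, Mg⁺ [Ne]3s¹, N⁺ [He]2s²2p².
The numbers (kJ/mol): Si 1577, Mg 1451, N 2856.
Hence IE_2: Mg < Si < N.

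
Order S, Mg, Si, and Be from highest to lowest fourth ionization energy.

Consider each +3 ion: S³⁺ still has 3 valence electrons; Mg³⁺ is already 1 electron into the core; Si³⁺ still has 1 valence electron; Be³⁺ is already 1 electron into the core.
Pulling an electron out of a noble-gas core costs far more than removing a remaining valence electron, so Mg and Be sit at the high end of IE_4.
Valence configurations: S³⁺ [Ne]3s²3p¹, Si³⁺ [Ne]3s¹.
The numbers (kJ/mol): S 4556, Mg 10543, Si 4356, Be 21007.
Overall IE_4 order: Si < S < Mg < Be.

Be > Mg > S > Si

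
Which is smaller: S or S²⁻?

S

Forming S²⁻ adds 2 electrons to S. More electron–electron repulsion in the same shell, with unchanged nuclear charge, lets the cloud expand.
An anion is larger than its parent atom: S²⁻ > S.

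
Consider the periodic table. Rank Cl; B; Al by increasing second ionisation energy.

After 1 electron has been removed, what remains? Cl⁺ still has 6 valence electrons; B⁺ still has 2 valence electrons; Al⁺ still has 2 valence electrons.
All are still removing valence electrons, so compare the +1 ions as you would atoms: IE_2 generally rises across a period (higher Z_eff) and falls down a group (larger shell), subject to the usual subshell exceptions.
Valence configurations: Cl⁺ [Ne]3s²3p⁴, B⁺ [He]2s², Al⁺ [Ne]3s².
Tabulated IE_2 (kJ/mol): Cl 2298, B 2427, Al 1817.
Hence IE_2: Al < Cl < B.

Al, Cl, B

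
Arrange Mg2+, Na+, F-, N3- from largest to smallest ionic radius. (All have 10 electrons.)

All of these have 10 electrons, so size is governed by nuclear charge alone: the more protons, the stronger the pull on the same electron cloud, and the smaller the ion.
Nuclear charges: Mg2+ (Z=12), Na+ (Z=11), F- (Z=9), N3- (Z=7).
Largest to smallest: N3- > F- > Na+ > Mg2+.

N3-, F-, Na+, Mg2+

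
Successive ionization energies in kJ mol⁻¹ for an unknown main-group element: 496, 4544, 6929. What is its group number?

Group 1

Look for the largest jump between consecutive ionization energies: IE2/IE1 ≈ 9.2, far larger than any earlier ratio.
That jump marks the point where a core electron is being removed. So the atom has 1 valence electron.
A main-group element with 1 valence electron is in group 1.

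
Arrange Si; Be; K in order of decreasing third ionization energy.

IE_3 is the cost of taking one more electron from the +2 cation: Si²⁺ still has 2 valence electrons; Be²⁺ is the bare [He] core; K²⁺ is already 1 electron into the core.
Breaking into a closed-shell core is much more expensive than removing a leftover valence electron — K and Be have the largest IE_3 here.
Approximate IE_3 values (kJ/mol): Si 3232, Be 14849, K 4420.
Overall IE_3 order: Si < K < Be.

Be > K > Si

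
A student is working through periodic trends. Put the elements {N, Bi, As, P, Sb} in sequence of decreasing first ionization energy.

N is in period 2, group 15; P is in period 3, group 15; As is in period 4, group 15; Sb is in period 5, group 15; Bi is in period 6, group 15.
IE₁ increases left→right with effective nuclear charge and decreases top→bottom as the valence shell moves farther out.
All are in group 15, so first ionization energy increases up the group.
So from highest to lowest: N > P > As > Sb > Bi.

N, P, As, Sb, Bi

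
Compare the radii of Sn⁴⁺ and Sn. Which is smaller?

Forming Sn⁴⁺ removes 4 electrons from Sn. Fewer electrons for the same nuclear charge means less shielding and a higher Z_eff on the remaining electrons.
A cation is smaller than its parent atom: Sn⁴⁺ < Sn.

Sn⁴⁺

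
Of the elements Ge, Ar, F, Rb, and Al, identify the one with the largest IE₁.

F is in period 2, group 17; Al is in period 3, group 13; Ar is in period 3, group 18; Ge is in period 4, group 14; Rb is in period 5, group 1.
Removing the outermost electron gets harder across a period and easier down a group.
Neither a single period nor a single group — weigh both effects.
Al > Rb: relative to Rb, both the across-period and down-group shifts push Al's first ionization energy up.
Ge > Al: the two effects oppose for this pair; the across-period effect wins (762 vs 578 kJ/mol).
Ar > Ge: relative to Ge, both the across-period and down-group shifts push Ar's first ionization energy up.
F > Ar: the two effects oppose for this pair; the down-group effect wins (1681 vs 1521 kJ/mol).
Tabulated first ionization energy (kJ/mol): F 1681, Al 578, Ar 1521, Ge 762, Rb 403.
The largest IE₁ among these belongs to F.

F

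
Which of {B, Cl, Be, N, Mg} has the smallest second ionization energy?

IE_2 is the cost of taking one more electron from the +1 cation: B⁺ still has 2 valence electrons; Cl⁺ still has 6 valence electrons; Be⁺ still has 1 valence electron; N⁺ still has 4 valence electrons; Mg⁺ still has 1 valence electron.
All are still removing valence electrons, so compare the +1 ions as you would atoms: IE_2 generally rises across a period (higher Z_eff) and falls down a group (larger shell), subject to the usual subshell exceptions.
Valence configurations: B⁺ [He]2s², Cl⁺ [Ne]3s²3p⁴, Be⁺ [He]2s¹, N⁺ [He]2s²2p², Mg⁺ [Ne]3s¹.
Approximate IE_2 values (kJ/mol): B 2427, Cl 2298, Be 1757, N 2856, Mg 1451.
Overall IE_2 order: Mg < Be < Cl < B < N.

Mg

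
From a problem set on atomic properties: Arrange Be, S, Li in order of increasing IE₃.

IE_3 is the cost of taking one more electron from the +2 cation: Be²⁺ is the bare [He] core; S²⁺ still has 4 valence electrons; Li²⁺ is already 1 electron into the core.
Core electrons are held far more tightly than valence electrons, so Li and Be top the IE_3 order.
The numbers (kJ/mol): Be 14849, S 3357, Li 11815.
So the third ionization energies run S < Li < Be.

S, Li, Be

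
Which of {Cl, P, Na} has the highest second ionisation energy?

After 1 electron has been removed, what remains? Cl⁺ still has 6 valence electrons; P⁺ still has 4 valence electrons; Na⁺ is the bare [Ne] core.
Pulling an electron out of a noble-gas core costs far more than removing a remaining valence electron, so Na sits at the high end of IE_2.
Valence configurations: Cl⁺ [Ne]3s²3p⁴, P⁺ [Ne]3s²3p².
Tabulated IE_2 (kJ/mol): Cl 2298, P 1907, Na 4562.
Putting it together, IE_2: P < Cl < Na.

Na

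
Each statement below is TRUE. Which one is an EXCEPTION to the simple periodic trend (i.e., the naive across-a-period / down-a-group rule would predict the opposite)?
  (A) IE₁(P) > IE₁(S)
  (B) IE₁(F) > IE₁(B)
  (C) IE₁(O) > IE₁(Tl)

(A)

The general trend: IE₁ increases across a period and decreases down a group.
(A) P (period 3, group 15) vs S (period 3, group 16): the stated order contradicts the simple trend.
(B) F (period 2, group 17) vs B (period 2, group 13): the stated order agrees with the simple trend.
(C) O (period 2, group 16) vs Tl (period 6, group 13): the stated order agrees with the simple trend.
The exception is (A): S (3p⁴) ionizes more easily than half-filled P (3p³) because the paired 3p electron in S is pushed out by e⁻–e⁻ repulsion.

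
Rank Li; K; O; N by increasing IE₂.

N, K, O, Li

IE_2 is the cost of taking one more electron from the +1 cation: Li⁺ is the bare [He] core; K⁺ is the bare [Ar] core; O⁺ still has 5 valence electrons; N⁺ still has 4 valence electrons.
Usually core removal costs more than valence removal, but here the competition is close: a tightly held n=2 valence electron can cost more to remove than an n=3 core electron, so the actual values have to decide it.
Valence configurations: O⁺ [He]2s²2p³, N⁺ [He]2s²2p².
Tabulated IE_2 (kJ/mol): Li 7298, K 3052, O 3388, N 2856.
Overall IE_2 order: N < K < O < Li.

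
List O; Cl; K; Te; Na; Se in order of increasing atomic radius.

O is in period 2, group 16; Na is in period 3, group 1; Cl is in period 3, group 17; K is in period 4, group 1; Se is in period 4, group 16; Te is in period 5, group 16.
Atomic radius shrinks across a period as nuclear charge pulls the same shell inward, and grows down a group as new shells are added.
Neither a single period nor a single group — weigh both effects.
Cl > O: period and group pull opposite ways; the down-group shift dominates (99 vs 63 pm).
Se > Cl: both effects reinforce here, so Se is clearly the larger of the two.
Te > Se: they share group 16; the group trend gives Te the larger value.
Na > Te: period and group pull opposite ways; the across-period shift dominates (155 vs 136 pm).
K > Na: they share group 1; the group trend gives K the larger value.
Tabulated atomic radius (pm): O 63, Na 155, Cl 99, K 196, Se 116, Te 136.
So from smallest to largest: O < Cl < Se < Te < Na < K.

O < Cl < Se < Te < Na < K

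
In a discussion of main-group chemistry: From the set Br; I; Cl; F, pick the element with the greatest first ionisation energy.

F is in period 2, group 17; Cl is in period 3, group 17; Br is in period 4, group 17; I is in period 5, group 17.
First ionization energy rises across a period (greater Z_eff holds electrons more tightly) and falls down a group (valence electrons are farther from the nucleus).
All are in group 17, so first ionization energy increases up the group.
The greatest first ionisation energy among these belongs to F.

F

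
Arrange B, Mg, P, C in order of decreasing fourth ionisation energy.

IE_4 is the cost of taking one more electron from the +3 cation: B³⁺ is the bare [He] core; Mg³⁺ is already 1 electron into the core; P³⁺ still has 2 valence electrons; C³⁺ still has 1 valence electron.
Pulling an electron out of a noble-gas core costs far more than removing a remaining valence electron, so Mg and B sit at the high end of IE_4.
Valence configurations: P³⁺ [Ne]3s², C³⁺ [He]2s¹.
The numbers (kJ/mol): B 25026, Mg 10543, P 4964, C 6223.
Hence IE_4: P < C < Mg < B.

B > Mg > C > P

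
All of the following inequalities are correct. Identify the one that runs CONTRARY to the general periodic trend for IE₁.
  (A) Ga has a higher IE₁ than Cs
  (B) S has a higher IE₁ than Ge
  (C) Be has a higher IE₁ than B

(C)

The general trend: IE₁ increases across a period and decreases down a group.
(A) Ga (period 4, group 13) vs Cs (period 6, group 1): the stated order agrees with the simple trend.
(B) S (period 3, group 16) vs Ge (period 4, group 14): the stated order agrees with the simple trend.
(C) Be (period 2, group 2) vs B (period 2, group 13): the stated order contradicts the simple trend.
The exception is (C): removing B's lone 2p electron is easier than breaking Be's filled 2s².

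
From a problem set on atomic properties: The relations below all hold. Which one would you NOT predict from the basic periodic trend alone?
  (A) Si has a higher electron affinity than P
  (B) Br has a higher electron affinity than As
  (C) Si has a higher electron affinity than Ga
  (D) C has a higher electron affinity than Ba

(A)

The general trend: electron affinity increases across a period and decreases down a group.
(A) Si (period 3, group 14) vs P (period 3, group 15): the stated order contradicts the simple trend.
(B) Br (period 4, group 17) vs As (period 4, group 15): the stated order agrees with the simple trend.
(C) Si (period 3, group 14) vs Ga (period 4, group 13): the stated order agrees with the simple trend.
(D) C (period 2, group 14) vs Ba (period 6, group 2): the stated order agrees with the simple trend.
The exception is (A): adding an electron to P's half-filled 3p³ is unfavourable, so Si (3p²) has the more exothermic EA.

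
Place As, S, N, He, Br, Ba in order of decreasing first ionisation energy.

He > N > Br > S > As > Ba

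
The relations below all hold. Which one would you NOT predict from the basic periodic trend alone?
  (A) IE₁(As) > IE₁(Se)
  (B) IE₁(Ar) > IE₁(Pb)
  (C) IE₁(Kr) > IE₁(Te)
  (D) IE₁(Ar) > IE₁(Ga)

(A)

The general trend: IE₁ increases across a period and decreases down a group.
(A) As (period 4, group 15) vs Se (period 4, group 16): the stated order contradicts the simple trend.
(B) Ar (period 3, group 18) vs Pb (period 6, group 14): the stated order agrees with the simple trend.
(C) Kr (period 4, group 18) vs Te (period 5, group 16): the stated order agrees with the simple trend.
(D) Ar (period 3, group 18) vs Ga (period 4, group 13): the stated order agrees with the simple trend.
The exception is (A): Se (4p⁴) ionizes more easily than half-filled As (4p³).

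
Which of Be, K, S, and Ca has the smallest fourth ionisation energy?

The fourth ionization energy removes an electron from the +3 ion. For each element: Be³⁺ is already 1 electron into the core; K³⁺ is already 2 electrons into the core; S³⁺ still has 3 valence electrons; Ca³⁺ is already 1 electron into the core.
Pulling an electron out of a noble-gas core costs far more than removing a remaining valence electron, so K, Ca and Be sit at the high end of IE_4.
The numbers (kJ/mol): Be 21007, K 5877, S 4556, Ca 6491.
Overall IE_4 order: S < K < Ca < Be.

S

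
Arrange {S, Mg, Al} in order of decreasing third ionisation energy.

The third ionization energy removes an electron from the +2 ion. For each element: S²⁺ still has 4 valence electrons; Mg²⁺ is the bare [Ne] core; Al²⁺ still has 1 valence electron.
Pulling an electron out of a noble-gas core costs far more than removing a remaining valence electron, so Mg sits at the high end of IE_3.
Valence configurations: S²⁺ [Ne]3s²3p², Al²⁺ [Ne]3s¹.
The numbers (kJ/mol): S 3357, Mg 7733, Al 2745.
Putting it together, IE_3: Al < S < Mg.

Mg, S, Al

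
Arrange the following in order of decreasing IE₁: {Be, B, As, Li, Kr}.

IE₁ increases left→right with effective nuclear charge and decreases top→bottom as the valence shell moves farther out.
Here both period and group differ, so the two effects have to be weighed against each other.
B > Li: both are in period 2; the period trend gives B the larger value.
Be > B: this pair runs against the simple trend — see the exception note.
As > Be: the two effects oppose for this pair; the across-period effect wins (947 vs 900 kJ/mol).
Kr > As: both are in period 4; the period trend gives Kr the larger value.
Note the exception: Be has a higher first ionization energy than B, contrary to the simple trend — removing B's lone 2p electron is easier than breaking Be's filled 2s².
For reference (kJ/mol): Li 520, Be 900, B 801, As 947, Kr 1351.
So from highest to lowest: Kr > As > Be > B > Li.

Kr, As, Be, B, Li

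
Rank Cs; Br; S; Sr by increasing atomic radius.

S, Br, Sr, Cs

S is in period 3, group 16; Br is in period 4, group 17; Sr is in period 5, group 2; Cs is in period 6, group 1.
Across a period the added protons contract the valence shell; down a group each new principal shell makes the atom larger.
Neither a single period nor a single group — weigh both effects.
Br > S: period and group pull opposite ways; the down-group shift dominates (114 vs 103 pm).
Sr > Br: both effects reinforce here, so Sr is clearly the larger of the two.
Cs > Sr: relative to Sr, both the across-period and down-group shifts push Cs's atomic radius up.
For reference (pm): S 103, Br 114, Sr 185, Cs 232.
So from smallest to largest: S < Br < Sr < Cs.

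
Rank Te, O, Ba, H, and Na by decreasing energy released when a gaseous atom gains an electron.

Te, O, H, Na, Ba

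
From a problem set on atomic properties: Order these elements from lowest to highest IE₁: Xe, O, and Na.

Na < Xe < O

O is in period 2, group 16; Na is in period 3, group 1; Xe is in period 5, group 18.
First ionization energy rises across a period (greater Z_eff holds electrons more tightly) and falls down a group (valence electrons are farther from the nucleus).
Here both period and group differ, so the two effects have to be weighed against each other.
Xe > Na: the two effects oppose for this pair; the across-period effect wins (1170 vs 496 kJ/mol).
O > Xe: the two effects oppose for this pair; the down-group effect wins (1314 vs 1170 kJ/mol).
Approximate values (kJ/mol): O 1314, Na 496, Xe 1170.
So from lowest to highest: Na < Xe < O.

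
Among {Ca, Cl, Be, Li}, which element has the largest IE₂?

Li

After 1 electron has been removed, what remains? Ca⁺ still has 1 valence electron; Cl⁺ still has 6 valence electrons; Be⁺ still has 1 valence electron; Li⁺ is the bare [He] core.
Pulling an electron out of a noble-gas core costs far more than removing a remaining valence electron, so Li sits at the high end of IE_2.
Valence configurations: Ca⁺ [Ar]4s¹, Cl⁺ [Ne]3s²3p⁴, Be⁺ [He]2s¹.
Approximate IE_2 values (kJ/mol): Ca 1145, Cl 2298, Be 1757, Li 7298.
So the second ionization energies run Ca < Be < Cl < Li.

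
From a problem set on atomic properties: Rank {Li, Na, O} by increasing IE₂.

After 1 electron has been removed, what remains? Li⁺ is the bare [He] core; Na⁺ is the bare [Ne] core; O⁺ still has 5 valence electrons.
Core electrons are held far more tightly than valence electrons, so Na and Li top the IE_2 order.
Approximate IE_2 values (kJ/mol): Li 7298, Na 4562, O 3388.
Hence IE_2: O < Na < Li.

O < Na < Li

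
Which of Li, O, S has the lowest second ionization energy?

IE_2 is the cost of taking one more electron from the +1 cation: Li⁺ is the bare [He] core; O⁺ still has 5 valence electrons; S⁺ still has 5 valence electrons.
Pulling an electron out of a noble-gas core costs far more than removing a remaining valence electron, so Li sits at the high end of IE_2.
Valence configurations: O⁺ [He]2s²2p³, S⁺ [Ne]3s²3p³.
Approximate IE_2 values (kJ/mol): Li 7298, O 3388, S 2252.
So the second ionization energies run S < O < Li.

S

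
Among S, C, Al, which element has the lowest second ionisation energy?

After 1 electron has been removed, what remains? S⁺ still has 5 valence electrons; C⁺ still has 3 valence electrons; Al⁺ still has 2 valence electrons.
All are still removing valence electrons, so compare the +1 ions as you would atoms: IE_2 generally rises across a period (higher Z_eff) and falls down a group (larger shell), subject to the usual subshell exceptions.
Valence configurations: S⁺ [Ne]3s²3p³, C⁺ [He]2s²2p¹, Al⁺ [Ne]3s².
The numbers (kJ/mol): S 2252, C 2353, Al 1817.
So the second ionization energies run Al < S < C.

Al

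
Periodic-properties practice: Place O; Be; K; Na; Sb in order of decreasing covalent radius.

Across a period the added protons contract the valence shell; down a group each new principal shell makes the atom larger.
Here both period and group differ, so the two effects have to be weighed against each other.
Be > O: Be lies to the left of O in period 2, so the across-period effect alone puts Be larger.
Sb > Be: the two effects oppose for this pair; the down-group effect wins (140 vs 102 pm).
Na > Sb: period and group pull opposite ways; the across-period shift dominates (155 vs 140 pm).
K > Na: K sits below Na in group 1, so the down-group effect alone puts K larger.
Approximate values (pm): Be 102, O 63, Na 155, K 196, Sb 140.
So from largest to smallest: K > Na > Sb > Be > O.

K > Na > Sb > Be > O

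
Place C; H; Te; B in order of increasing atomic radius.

H, C, B, Te

H is in period 1, group 1; B is in period 2, group 13; C is in period 2, group 14; Te is in period 5, group 16.
Moving right in a period, electrons are added to the same shell under a stronger nuclear pull, so atoms get smaller; moving down, a new shell is opened and atoms get larger.
These span different periods and groups, so the two trends combine.
C > H: the two effects oppose for this pair; the down-group effect wins (75 vs 32 pm).
B > C: both are in period 2; the period trend gives B the larger value.
Te > B: the two effects oppose for this pair; the down-group effect wins (136 vs 85 pm).
For reference (pm): H 32, B 85, C 75, Te 136.
So from smallest to largest: H < C < B < Te.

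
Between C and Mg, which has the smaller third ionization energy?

C

The third ionization energy removes an electron from the +2 ion. For each element: C²⁺ still has 2 valence electrons; Mg²⁺ is the bare [Ne] core.
Breaking into a closed-shell core is much more expensive than removing a leftover valence electron — Mg has the largest IE_3 here.
The numbers (kJ/mol): C 4620, Mg 7733.
So the third ionization energies run C < Mg.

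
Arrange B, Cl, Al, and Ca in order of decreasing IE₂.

B > Cl > Al > Ca

The second ionization energy removes an electron from the +1 ion. For each element: B⁺ still has 2 valence electrons; Cl⁺ still has 6 valence electrons; Al⁺ still has 2 valence electrons; Ca⁺ still has 1 valence electron.
All are still removing valence electrons, so compare the +1 ions as you would atoms: IE_2 generally rises across a period (higher Z_eff) and falls down a group (larger shell), subject to the usual subshell exceptions.
Valence configurations: B⁺ [He]2s², Cl⁺ [Ne]3s²3p⁴, Al⁺ [Ne]3s², Ca⁺ [Ar]4s¹.
Approximate IE_2 values (kJ/mol): B 2427, Cl 2298, Al 1817, Ca 1145.
Overall IE_2 order: Ca < Al < Cl < B.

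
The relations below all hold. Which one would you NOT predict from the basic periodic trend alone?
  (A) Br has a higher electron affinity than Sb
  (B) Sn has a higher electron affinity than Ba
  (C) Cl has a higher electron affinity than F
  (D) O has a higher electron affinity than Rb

The general trend: electron affinity increases across a period and decreases down a group.
(A) Br (period 4, group 17) vs Sb (period 5, group 15): the stated order agrees with the simple trend.
(B) Sn (period 5, group 14) vs Ba (period 6, group 2): the stated order agrees with the simple trend.
(C) Cl (period 3, group 17) vs F (period 2, group 17): the stated order contradicts the simple trend.
(D) O (period 2, group 16) vs Rb (period 5, group 1): the stated order agrees with the simple trend.
The exception is (C): F's small 2p subshell makes the incoming electron feel strong e⁻–e⁻ repulsion, so Cl actually releases more energy on gaining an electron.

(C)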